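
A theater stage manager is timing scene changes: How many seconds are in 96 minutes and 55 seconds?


Minutes: 96
Extra seconds: 55
Seconds per minute: 60
Minutes to seconds: 96 x 60 = 5760
Total: 5760 + 55 = 5815

5815


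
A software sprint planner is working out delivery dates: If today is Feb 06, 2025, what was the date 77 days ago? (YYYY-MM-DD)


Start: 2025-02-06
Subtracting 77 days
Days already passed in February: 6
After going back through February: 71 more days to subtract
January 2025: 31 days, 40 remaining
December 2024: 31 days, 9 remaining
November 2024 has 30 days, need 9
Result: 2024-11-21

2024-11-21


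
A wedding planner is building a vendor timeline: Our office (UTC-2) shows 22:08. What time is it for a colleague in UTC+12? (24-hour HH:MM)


Local time: 22:08 at UTC-2 (offset -2h)
Target zone: UTC+12 (offset 12h)
Difference: 12 - (-2) = 14 hours
Calculation: 22 + (14) = 36
Wraparound: (36) mod 24 = 12
Result: 12:08

12:08


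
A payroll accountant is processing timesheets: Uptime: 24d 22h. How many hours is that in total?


Days: 24
Extra hours: 22
Hours per day: 24
Days to hours: 24 x 24 = 576
Total: 576 + 22 = 598

598


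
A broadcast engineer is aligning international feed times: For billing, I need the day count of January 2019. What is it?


Month: January
Year: 2019
January is a 31-day month
Total: 31 days

31


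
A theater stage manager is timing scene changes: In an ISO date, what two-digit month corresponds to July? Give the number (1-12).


Calendar month order:
6. June
7. July <--
8. August
July is month number 7

7


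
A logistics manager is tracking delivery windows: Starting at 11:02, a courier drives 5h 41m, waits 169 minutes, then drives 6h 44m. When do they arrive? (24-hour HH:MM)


Depart: 11:02
Leg 1: +341 min -> 16:43
Layover: +169 min -> 19:32
Leg 2: +404 min -> 02:16
Total travel: 914 minutes = 15h 14m
Arrival: 02:16

02:16


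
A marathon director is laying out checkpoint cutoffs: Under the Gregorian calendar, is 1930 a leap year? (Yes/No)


Year: 1930
Divisible by 4? 1930 / 4 = 482.5 -> No
Not divisible by 4, so NOT a leap year

No


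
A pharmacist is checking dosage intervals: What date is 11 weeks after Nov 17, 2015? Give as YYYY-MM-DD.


Start: 2015-11-17
Weeks to add: 11
Convert to days: 11 x 7 = 77 days
Add 77 days to 2015-11-17
Result: 2016-02-02

2016-02-02


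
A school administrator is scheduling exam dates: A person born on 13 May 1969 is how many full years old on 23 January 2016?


Birth: 1969-05-13
Reference: 2016-01-23
Year difference: 2016 - 1969 = 47
Has birthday (05-13) occurred by 01-23? No
Birthday not yet reached this year -> subtract 1
Age in full years: 46

46


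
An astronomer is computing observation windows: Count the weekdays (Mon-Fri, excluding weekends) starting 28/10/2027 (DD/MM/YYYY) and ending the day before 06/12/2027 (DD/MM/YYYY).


Start: 2027-10-28 (Thursday)
End (exclusive): 2027-12-06 (Monday)
Total calendar days: 39
Full weeks: 39 // 7 = 5 -> 25 weekdays
Remaining 4 days starting on Thursday:
  Thu(w), Fri(w), Sat(-), Sun(-) -> 2 weekdays
Total business days: 25 + 2 = 27

27


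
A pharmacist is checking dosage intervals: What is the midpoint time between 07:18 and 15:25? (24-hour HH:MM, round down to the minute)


Start time: 07:18 = 438 minutes from midnight
End time: 15:25 = 925 minutes from midnight
Sum: 438 + 925 = 1363
Midpoint: 1363 / 2 = 681 minutes
Convert: 681 / 60 = 11 hours, 21 minutes
Result: 11:21

11:21


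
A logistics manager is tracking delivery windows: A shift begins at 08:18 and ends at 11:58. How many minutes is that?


Start time: 08:18 = 498 minutes from midnight
End time: 11:58 = 718 minutes from midnight
Difference: 718 - 498 = 220 minutes
That is 3 hours and 40 minutes

220


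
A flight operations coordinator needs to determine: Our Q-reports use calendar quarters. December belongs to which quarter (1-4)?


Month: December (month 12)
Q1: January-March (months 1-3)
Q2: April-June (months 4-6)
Q3: July-September (months 7-9)
Q4: October-December (months 10-12)
Month 12 falls in Q4

4


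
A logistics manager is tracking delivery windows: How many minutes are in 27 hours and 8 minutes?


Hours: 27
Extra minutes: 8
Minutes per hour: 60
Hours to minutes: 27 x 60 = 1620
Total: 1620 + 8 = 1628

1628


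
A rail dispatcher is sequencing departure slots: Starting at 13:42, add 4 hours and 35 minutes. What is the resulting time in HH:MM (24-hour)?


Start time: 13:42
Adding: 4 hours 35 minutes
Minutes: 42 + 35 = 77
Minute overflow: 77 >= 60, so carry 1 hour, minutes = 17
Hours: 13 + 4 + 1 = 18
Result: 18:17

18:17


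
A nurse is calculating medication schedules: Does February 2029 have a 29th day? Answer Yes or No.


Year: 2029
Divisible by 4? 2029 / 4 = 507.25 -> No
Not divisible by 4, so NOT a leap year

No


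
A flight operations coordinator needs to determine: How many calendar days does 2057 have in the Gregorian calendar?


Year: 2057
Check leap year rules:
Divisible by 4? No
2057 is not a leap year
Days: 365

365


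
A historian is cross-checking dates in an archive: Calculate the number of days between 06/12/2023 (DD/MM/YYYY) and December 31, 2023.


Start: December 06, 2023
End: December 31, 2023
Days left in December: 25
Total: 25 days

25


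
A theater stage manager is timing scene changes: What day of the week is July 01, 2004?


Date: 2004-07-01
January 1, 2004 is a Thursday
Day of year: 183
Offset from Jan 1: 182 days
182 mod 7 = 0
Result: Thursday

Thursday


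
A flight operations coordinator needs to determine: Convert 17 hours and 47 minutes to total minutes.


Hours: 17
Minutes: 47
Convert hours to minutes: 17 x 60 = 1020
Add remaining minutes: 1020 + 47 = 1067

1067


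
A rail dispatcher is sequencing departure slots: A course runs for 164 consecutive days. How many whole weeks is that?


Total days: 164
Days per week: 7
Division: 164 / 7 = 23 remainder 3
Complete weeks: 23
Remaining days: 3

23


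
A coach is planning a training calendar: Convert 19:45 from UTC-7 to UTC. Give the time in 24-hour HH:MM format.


Local time: 19:45 at UTC-7 (offset -7h)
Target zone: UTC (offset 0h)
Difference: 0 - (-7) = 7 hours
Calculation: 19 + (7) = 26
Wraparound: (26) mod 24 = 2
Result: 02:45

02:45


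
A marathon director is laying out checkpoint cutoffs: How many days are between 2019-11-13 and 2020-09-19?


Start date: 2019-11-13
End date: 2020-09-19
Nov 2019: +18 days
Dec 2019: +31 days
Jan 2020: +31 days
... (8 more months)
Total: 311 days

311


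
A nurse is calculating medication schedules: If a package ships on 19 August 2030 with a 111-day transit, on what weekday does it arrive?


Start: 2030-08-19 (Monday)
Step 1 - find target date: add 111 days
  2030-08-19 + 111 days = 2030-12-08
Step 2 - day of week:
  111 mod 7 = 6
  Monday + 6 days -> Sunday
Result: Sunday (2030-12-08)

Sunday


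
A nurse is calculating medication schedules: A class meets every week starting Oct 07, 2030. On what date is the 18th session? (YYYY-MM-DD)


First occurrence: 2030-10-07 (occurrence 1)
Each occurrence is 7 days after the previous.
Occurrence 18 is 17 weeks after the first.
17 weeks = 119 days
2030-10-07 + 119 days = 2031-02-03

2031-02-03


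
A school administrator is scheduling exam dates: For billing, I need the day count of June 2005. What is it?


Month: June
Year: 2005
June is a 30-day month
Total: 30 days

30


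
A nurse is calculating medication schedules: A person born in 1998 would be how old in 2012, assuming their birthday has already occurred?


Birth year: 1998
Current year: 2012
Age = current year - birth year
Age = 2012 - 1998 = 14

14


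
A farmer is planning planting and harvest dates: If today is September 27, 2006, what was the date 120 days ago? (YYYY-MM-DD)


Start: 2006-09-27
Subtracting 120 days
Days already passed in September: 27
After going back through September: 93 more days to subtract
August 2006: 31 days, 62 remaining
July 2006: 31 days, 31 remaining
June 2006: 30 days, 1 remaining
May 2006 has 31 days, need 1
Result: 2006-05-30

2006-05-30


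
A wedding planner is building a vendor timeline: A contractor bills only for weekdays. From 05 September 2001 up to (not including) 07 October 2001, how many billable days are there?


Start: 2001-09-05 (Wednesday)
End (exclusive): 2001-10-07 (Sunday)
Total calendar days: 32
Full weeks: 32 // 7 = 4 -> 20 weekdays
Remaining 4 days starting on Wednesday:
  Wed(w), Thu(w), Fri(w), Sat(-) -> 3 weekdays
Total business days: 20 + 3 = 23

23


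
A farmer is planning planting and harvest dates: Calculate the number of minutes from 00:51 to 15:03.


Start time: 00:51 = 51 minutes from midnight
End time: 15:03 = 903 minutes from midnight
Difference: 903 - 51 = 852 minutes
That is 14 hours and 12 minutes

852


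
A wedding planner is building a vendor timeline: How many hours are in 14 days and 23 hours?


Days: 14
Extra hours: 23
Hours per day: 24
Days to hours: 14 x 24 = 336
Total: 336 + 23 = 359

359


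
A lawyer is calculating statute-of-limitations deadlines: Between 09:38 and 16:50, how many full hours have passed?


Start: 09:38
End: 16:50
Hour difference: 16 - 9 = 7 hours
Minute difference: 50 - 38 = 12 minutes
Total minutes: 432
Complete hours: 432 / 60 = 7 (remainder 12)

7


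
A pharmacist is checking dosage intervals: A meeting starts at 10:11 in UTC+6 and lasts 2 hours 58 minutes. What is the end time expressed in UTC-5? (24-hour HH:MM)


Start: 10:11 in UTC+6
Step 1 - add duration:
  minutes: 11 + 58 = 69 (carry 1h)
  hours: 10 + 2 + 1 = 13
  end in UTC+6: 13:09
Step 2 - convert UTC+6 -> UTC-5:
  offset difference: -5 - (6) = -11 hours
  13 + (-11) = 2 -> mod 24 = 2
Result: 02:09 in UTC-5

02:09


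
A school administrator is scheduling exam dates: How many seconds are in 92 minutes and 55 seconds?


Minutes: 92
Seconds: 55
Convert minutes to seconds: 92 x 60 = 5520
Add remaining seconds: 5520 + 55 = 5575

5575


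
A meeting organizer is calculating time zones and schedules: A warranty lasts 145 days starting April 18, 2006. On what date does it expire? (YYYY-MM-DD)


Start: 2006-04-18
Adding 145 days
Days remaining in April: 12
After April: 133 days still to add
May 2006: 31 days, 102 remaining
June 2006: 30 days, 72 remaining
July 2006: 31 days, 41 remaining
August 2006: 31 days, 10 remaining
Result: 2006-09-10

2006-09-10


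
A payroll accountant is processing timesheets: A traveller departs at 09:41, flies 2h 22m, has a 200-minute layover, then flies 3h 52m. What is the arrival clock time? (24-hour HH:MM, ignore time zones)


Depart: 09:41
Leg 1: +142 min -> 12:03
Layover: +200 min -> 15:23
Leg 2: +232 min -> 19:15
Total travel: 574 minutes = 9h 34m
Arrival: 19:15

19:15


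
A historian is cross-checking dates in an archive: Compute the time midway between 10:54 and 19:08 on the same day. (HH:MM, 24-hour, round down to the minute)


Start time: 10:54 = 654 minutes from midnight
End time: 19:08 = 1148 minutes from midnight
Sum: 654 + 1148 = 1802
Midpoint: 1802 / 2 = 901 minutes
Convert: 901 / 60 = 15 hours, 1 minutes
Result: 15:01

15:01


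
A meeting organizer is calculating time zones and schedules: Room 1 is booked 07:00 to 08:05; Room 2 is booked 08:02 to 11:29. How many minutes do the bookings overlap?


Interval A: [420, 485] minutes from midnight
Interval B: [482, 689] minutes from midnight
Overlap start = max(420, 482) = 482
Overlap end = min(485, 689) = 485
Overlap = 485 - 482 = 3 minutes

3


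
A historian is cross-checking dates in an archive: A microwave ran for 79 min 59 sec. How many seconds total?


Minutes: 79
Extra seconds: 59
Seconds per minute: 60
Minutes to seconds: 79 x 60 = 4740
Total: 4740 + 59 = 4799

4799


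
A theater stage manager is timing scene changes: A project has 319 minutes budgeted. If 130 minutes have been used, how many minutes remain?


Total budget: 319 minutes
Time used: 130 minutes
Remaining: 319 - 130 = 189 minutes
Percent used: 40.8%
Percent remaining: 59.2%

189


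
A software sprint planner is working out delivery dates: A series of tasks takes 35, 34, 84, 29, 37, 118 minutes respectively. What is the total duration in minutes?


Durations: 35, 34, 84, 29, 37, 118
Running sum: 35
+ 34 = 69
+ 84 = 153
+ 29 = 182
+ 37 = 219
+ 118 = 337
Total duration: 337 minutes
That is 5 hours and 37 minutes

337


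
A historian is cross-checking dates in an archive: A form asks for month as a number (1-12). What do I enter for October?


Calendar month order:
9. September
10. October <--
11. November
October is month number 10

10


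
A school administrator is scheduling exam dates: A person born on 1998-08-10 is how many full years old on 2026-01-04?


Birth: 1998-08-10
Reference: 2026-01-04
Year difference: 2026 - 1998 = 28
Has birthday (08-10) occurred by 01-04? No
Birthday not yet reached this year -> subtract 1
Age in full years: 27

27


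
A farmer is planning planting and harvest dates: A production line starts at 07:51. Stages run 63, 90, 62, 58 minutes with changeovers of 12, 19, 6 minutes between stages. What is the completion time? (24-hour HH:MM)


Start: 07:51 = 471 min from midnight
  after task 1 (63 min): 08:54
  after break (12 min): 09:06
  after task 2 (90 min): 10:36
  after break (19 min): 10:55
  after task 3 (62 min): 11:57
  after break (6 min): 12:03
  after task 4 (58 min): 13:01
Total elapsed: 310 minutes
End time: 13:01

13:01


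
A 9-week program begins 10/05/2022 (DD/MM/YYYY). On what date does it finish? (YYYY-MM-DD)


Start: 2022-05-10
Weeks to add: 9
Convert to days: 9 x 7 = 63 days
Add 63 days to 2022-05-10
Result: 2022-07-12

2022-07-12


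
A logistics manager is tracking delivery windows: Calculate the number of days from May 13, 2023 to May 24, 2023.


Start date: 2023-05-13
End date: 2023-05-24
May 2023: +11 days
Total: 11 days

11


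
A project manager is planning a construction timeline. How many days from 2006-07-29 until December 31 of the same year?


Start: July 29, 2006
End: December 31, 2006
Days left in July: 2
August: 31
September: 30
October: 31
November: 30
... plus remaining months
Sum of remaining months: 153
Total: 2 + 153 = 155

155


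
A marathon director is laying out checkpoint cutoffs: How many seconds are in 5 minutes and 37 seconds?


Minutes: 5
Extra seconds: 37
Seconds per minute: 60
Minutes to seconds: 5 x 60 = 300
Total: 300 + 37 = 337

337


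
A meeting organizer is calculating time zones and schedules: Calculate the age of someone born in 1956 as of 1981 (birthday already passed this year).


Birth year: 1956
Current year: 1981
Age = current year - birth year
Age = 1981 - 1956 = 25

25


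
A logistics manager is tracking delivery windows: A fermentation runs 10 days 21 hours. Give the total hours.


Days: 10
Extra hours: 21
Hours per day: 24
Days to hours: 10 x 24 = 240
Total: 240 + 21 = 261

261


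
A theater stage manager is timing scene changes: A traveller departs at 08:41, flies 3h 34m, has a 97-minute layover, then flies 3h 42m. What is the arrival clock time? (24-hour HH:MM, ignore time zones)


Depart: 08:41
Leg 1: +214 min -> 12:15
Layover: +97 min -> 13:52
Leg 2: +222 min -> 17:34
Total travel: 533 minutes = 8h 53m
Arrival: 17:34

17:34


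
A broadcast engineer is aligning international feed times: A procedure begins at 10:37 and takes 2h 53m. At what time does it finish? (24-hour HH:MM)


Start time: 10:37
Adding: 2 hours 53 minutes
Minutes: 37 + 53 = 90
Minute overflow: 90 >= 60, so carry 1 hour, minutes = 30
Hours: 10 + 2 + 1 = 13
Result: 13:30

13:30


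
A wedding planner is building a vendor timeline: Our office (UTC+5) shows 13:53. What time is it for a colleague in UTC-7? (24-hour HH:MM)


Local time: 13:53 at UTC+5 (offset 5h)
Target zone: UTC-7 (offset -7h)
Difference: -7 - (5) = -12 hours
Calculation: 13 + (-12) = 1
Result: 01:53

01:53


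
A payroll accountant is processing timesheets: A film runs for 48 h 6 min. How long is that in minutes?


Hours: 48
Minutes: 6
Convert hours to minutes: 48 x 60 = 2880
Add remaining minutes: 2880 + 6 = 2886

2886


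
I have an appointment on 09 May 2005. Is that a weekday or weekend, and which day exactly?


Date: 2005-05-09
January 1, 2005 is a Saturday
Day of year: 129
Offset from Jan 1: 128 days
128 mod 7 = 2
Result: Monday

Monday


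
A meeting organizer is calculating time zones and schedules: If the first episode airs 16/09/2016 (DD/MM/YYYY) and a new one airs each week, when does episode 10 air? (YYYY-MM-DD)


First occurrence: 2016-09-16 (occurrence 1)
Each occurrence is 7 days after the previous.
Occurrence 10 is 9 weeks after the first.
9 weeks = 63 days
2016-09-16 + 63 days = 2016-11-18

2016-11-18


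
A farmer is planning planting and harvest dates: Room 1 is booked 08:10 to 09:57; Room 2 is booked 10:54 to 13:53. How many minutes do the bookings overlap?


Interval A: [490, 597] minutes from midnight
Interval B: [654, 833] minutes from midnight
Overlap start = max(490, 654) = 654
Overlap end = min(597, 833) = 597
End <= start, so the intervals do not overlap: 0 minutes

0


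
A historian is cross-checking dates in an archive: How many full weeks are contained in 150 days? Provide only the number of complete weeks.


Total days: 150
Days per week: 7
Division: 150 / 7 = 21 remainder 3
Complete weeks: 21
Remaining days: 3

21


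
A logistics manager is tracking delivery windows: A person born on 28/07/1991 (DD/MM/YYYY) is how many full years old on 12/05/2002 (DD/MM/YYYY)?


Birth: 1991-07-28
Reference: 2002-05-12
Year difference: 2002 - 1991 = 11
Has birthday (07-28) occurred by 05-12? No
Birthday not yet reached this year -> subtract 1
Age in full years: 10

10


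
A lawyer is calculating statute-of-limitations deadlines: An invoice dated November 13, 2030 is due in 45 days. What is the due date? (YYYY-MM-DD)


Start: 2030-11-13
Adding 45 days
Days remaining in November: 17
After November: 28 days still to add
December 2030 has 31 days, need 28
Result: 2030-12-28

2030-12-28


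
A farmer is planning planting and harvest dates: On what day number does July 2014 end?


Month: July
Year: 2014
July is a 31-day month
Total: 31 days

31


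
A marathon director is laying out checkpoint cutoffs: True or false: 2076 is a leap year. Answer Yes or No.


Year: 2076
Divisible by 4? 2076 / 4 = 519.0 -> Yes
Divisible by 100? 2076 / 100 = 20.76 -> No
Divisible by 4 but not 100, so it IS a leap year

Yes


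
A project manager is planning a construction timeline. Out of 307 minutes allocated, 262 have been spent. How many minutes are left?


Total budget: 307 minutes
Time used: 262 minutes
Remaining: 307 - 262 = 45 minutes
Percent used: 85.3%
Percent remaining: 14.7%

45


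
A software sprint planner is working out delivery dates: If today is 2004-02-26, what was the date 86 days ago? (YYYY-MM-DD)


Start: 2004-02-26
Subtracting 86 days
Days already passed in February: 26
After going back through February: 60 more days to subtract
January 2004: 31 days, 29 remaining
December 2003 has 31 days, need 29
Result: 2003-12-02

2003-12-02


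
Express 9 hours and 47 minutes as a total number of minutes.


Hours: 9
Extra minutes: 47
Minutes per hour: 60
Hours to minutes: 9 x 60 = 540
Total: 540 + 47 = 587

587


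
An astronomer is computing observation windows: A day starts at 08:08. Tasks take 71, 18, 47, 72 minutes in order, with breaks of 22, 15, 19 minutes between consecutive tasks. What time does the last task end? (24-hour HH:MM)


Start: 08:08 = 488 min from midnight
  after task 1 (71 min): 09:19
  after break (22 min): 09:41
  after task 2 (18 min): 09:59
  after break (15 min): 10:14
  after task 3 (47 min): 11:01
  after break (19 min): 11:20
  after task 4 (72 min): 12:32
Total elapsed: 264 minutes
End time: 12:32

12:32


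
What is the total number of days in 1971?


Year: 1971
Check leap year rules:
Divisible by 4? No
1971 is not a leap year
Days: 365

365


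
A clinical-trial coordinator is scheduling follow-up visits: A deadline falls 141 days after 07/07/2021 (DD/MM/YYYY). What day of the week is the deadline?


Start: 2021-07-07 (Wednesday)
Step 1 - find target date: add 141 days
  2021-07-07 + 141 days = 2021-11-25
Step 2 - day of week:
  141 mod 7 = 1
  Wednesday + 1 days -> Thursday
Result: Thursday (2021-11-25)

Thursday


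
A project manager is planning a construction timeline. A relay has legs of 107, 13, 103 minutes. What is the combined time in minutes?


Durations: 107, 13, 103
Running sum: 107
+ 13 = 120
+ 103 = 223
Total duration: 223 minutes
That is 3 hours and 43 minutes

223


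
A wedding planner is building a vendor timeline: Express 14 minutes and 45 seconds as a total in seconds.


Minutes: 14
Seconds: 45
Convert minutes to seconds: 14 x 60 = 840
Add remaining seconds: 840 + 45 = 885

885


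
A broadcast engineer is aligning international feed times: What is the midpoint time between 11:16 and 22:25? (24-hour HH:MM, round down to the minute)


Start time: 11:16 = 676 minutes from midnight
End time: 22:25 = 1345 minutes from midnight
Sum: 676 + 1345 = 2021
Midpoint: 2021 / 2 = 1010 minutes
Convert: 1010 / 60 = 16 hours, 50 minutes
Result: 16:50

16:50


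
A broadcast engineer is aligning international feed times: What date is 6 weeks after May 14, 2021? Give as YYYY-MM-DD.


Start: 2021-05-14
Weeks to add: 6
Convert to days: 6 x 7 = 42 days
Add 42 days to 2021-05-14
Result: 2021-06-25

2021-06-25


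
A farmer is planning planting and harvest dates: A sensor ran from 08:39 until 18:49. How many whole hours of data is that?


Start: 08:39
End: 18:49
Hour difference: 18 - 8 = 10 hours
Minute difference: 49 - 39 = 10 minutes
Total minutes: 610
Complete hours: 610 / 60 = 10 (remainder 10)

10


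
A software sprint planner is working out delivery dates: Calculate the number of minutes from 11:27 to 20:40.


Start time: 11:27 = 687 minutes from midnight
End time: 20:40 = 1240 minutes from midnight
Difference: 1240 - 687 = 553 minutes
That is 9 hours and 13 minutes

553


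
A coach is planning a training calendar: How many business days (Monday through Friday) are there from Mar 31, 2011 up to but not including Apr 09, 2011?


Start: 2011-03-31 (Thursday)
End (exclusive): 2011-04-09 (Saturday)
Total calendar days: 9
Full weeks: 9 // 7 = 1 -> 5 weekdays
Remaining 2 days starting on Thursday:
  Thu(w), Fri(w) -> 2 weekdays
Total business days: 5 + 2 = 7

7


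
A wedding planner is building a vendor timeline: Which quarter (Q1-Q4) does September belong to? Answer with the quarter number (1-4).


Month: September (month 9)
Q1: January-March (months 1-3)
Q2: April-June (months 4-6)
Q3: July-September (months 7-9)
Q4: October-December (months 10-12)
Month 9 falls in Q3

3


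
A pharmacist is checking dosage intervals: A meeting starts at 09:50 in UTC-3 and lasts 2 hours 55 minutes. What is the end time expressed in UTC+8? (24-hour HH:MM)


Start: 09:50 in UTC-3
Step 1 - add duration:
  minutes: 50 + 55 = 105 (carry 1h)
  hours: 9 + 2 + 1 = 12
  end in UTC-3: 12:45
Step 2 - convert UTC-3 -> UTC+8:
  offset difference: 8 - (-3) = 11 hours
  12 + (11) = 23 -> mod 24 = 23
Result: 23:45 in UTC+8

23:45


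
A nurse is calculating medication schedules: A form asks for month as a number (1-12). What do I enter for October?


Calendar month order:
9. September
10. October <--
11. November
October is month number 10

10


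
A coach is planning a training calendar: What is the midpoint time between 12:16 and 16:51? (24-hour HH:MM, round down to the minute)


Start time: 12:16 = 736 minutes from midnight
End time: 16:51 = 1011 minutes from midnight
Sum: 736 + 1011 = 1747
Midpoint: 1747 / 2 = 873 minutes
Convert: 873 / 60 = 14 hours, 33 minutes
Result: 14:33

14:33


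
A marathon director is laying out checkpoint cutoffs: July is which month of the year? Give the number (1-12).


Calendar month order:
6. June
7. July <--
8. August
July is month number 7

7


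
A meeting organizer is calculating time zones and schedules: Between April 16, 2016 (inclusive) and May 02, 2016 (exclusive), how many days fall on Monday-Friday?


Start: 2016-04-16 (Saturday)
End (exclusive): 2016-05-02 (Monday)
Total calendar days: 16
Full weeks: 16 // 7 = 2 -> 10 weekdays
Remaining 2 days starting on Saturday:
  Sat(-), Sun(-) -> 0 weekdays
Total business days: 10 + 0 = 10

10


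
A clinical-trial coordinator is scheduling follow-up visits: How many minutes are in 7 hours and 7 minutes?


Hours: 7
Minutes: 7
Convert hours to minutes: 7 x 60 = 420
Add remaining minutes: 420 + 7 = 427

427


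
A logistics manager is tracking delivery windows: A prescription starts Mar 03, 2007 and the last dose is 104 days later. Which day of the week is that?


Start: 2007-03-03 (Saturday)
Step 1 - find target date: add 104 days
  2007-03-03 + 104 days = 2007-06-15
Step 2 - day of week:
  104 mod 7 = 6
  Saturday + 6 days -> Friday
Result: Friday (2007-06-15)

Friday


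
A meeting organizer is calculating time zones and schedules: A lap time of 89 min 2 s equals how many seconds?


Minutes: 89
Seconds: 2
Convert minutes to seconds: 89 x 60 = 5340
Add remaining seconds: 5340 + 2 = 5342

5342


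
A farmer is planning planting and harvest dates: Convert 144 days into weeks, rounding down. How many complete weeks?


Total days: 144
Days per week: 7
Division: 144 / 7 = 20 remainder 4
Complete weeks: 20
Remaining days: 4

20


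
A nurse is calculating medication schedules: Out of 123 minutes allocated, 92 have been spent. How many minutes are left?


Total budget: 123 minutes
Time used: 92 minutes
Remaining: 123 - 92 = 31 minutes
Percent used: 74.8%
Percent remaining: 25.2%

31


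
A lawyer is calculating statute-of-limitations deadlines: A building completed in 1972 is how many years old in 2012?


Birth year: 1972
Current year: 2012
Age = current year - birth year
Age = 2012 - 1972 = 40

40


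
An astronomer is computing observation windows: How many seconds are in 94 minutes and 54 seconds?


Minutes: 94
Extra seconds: 54
Seconds per minute: 60
Minutes to seconds: 94 x 60 = 5640
Total: 5640 + 54 = 5694

5694


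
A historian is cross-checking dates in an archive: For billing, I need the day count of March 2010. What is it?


Month: March
Year: 2010
March is a 31-day month
Total: 31 days

31


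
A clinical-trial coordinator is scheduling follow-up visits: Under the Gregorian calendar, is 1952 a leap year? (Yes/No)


Year: 1952
Divisible by 4? 1952 / 4 = 488.0 -> Yes
Divisible by 100? 1952 / 100 = 19.52 -> No
Divisible by 4 but not 100, so it IS a leap year

Yes


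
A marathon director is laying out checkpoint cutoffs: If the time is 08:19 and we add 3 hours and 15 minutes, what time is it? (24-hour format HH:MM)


Start time: 08:19
Adding: 3 hours 15 minutes
Minutes: 19 + 15 = 34
Hours: 8 + 3 + 0 = 11
Result: 11:34

11:34


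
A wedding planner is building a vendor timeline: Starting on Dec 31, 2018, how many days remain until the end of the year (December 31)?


Start: December 31, 2018
End: December 31, 2018
Days left in December: 0
Total: 0 days

0


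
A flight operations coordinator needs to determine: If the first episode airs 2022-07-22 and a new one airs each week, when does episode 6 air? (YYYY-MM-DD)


First occurrence: 2022-07-22 (occurrence 1)
Each occurrence is 7 days after the previous.
Occurrence 6 is 5 weeks after the first.
5 weeks = 35 days
2022-07-22 + 35 days = 2022-08-26

2022-08-26


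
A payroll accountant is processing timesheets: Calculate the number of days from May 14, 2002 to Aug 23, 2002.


Start date: 2002-05-14
End date: 2002-08-23
May 2002: +18 days
Jun 2002: +30 days
Jul 2002: +31 days
Aug 2002: +22 days
Total: 101 days

101


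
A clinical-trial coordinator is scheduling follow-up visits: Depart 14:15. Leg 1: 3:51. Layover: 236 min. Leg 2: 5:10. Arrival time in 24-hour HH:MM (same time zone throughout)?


Depart: 14:15
Leg 1: +231 min -> 18:06
Layover: +236 min -> 22:02
Leg 2: +310 min -> 03:12
Total travel: 777 minutes = 12h 57m
Arrival: 03:12

03:12


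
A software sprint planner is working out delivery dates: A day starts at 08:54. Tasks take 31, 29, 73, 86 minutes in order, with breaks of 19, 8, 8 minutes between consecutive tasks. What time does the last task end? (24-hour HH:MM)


Start: 08:54 = 534 min from midnight
  after task 1 (31 min): 09:25
  after break (19 min): 09:44
  after task 2 (29 min): 10:13
  after break (8 min): 10:21
  after task 3 (73 min): 11:34
  after break (8 min): 11:42
  after task 4 (86 min): 13:08
Total elapsed: 254 minutes
End time: 13:08

13:08


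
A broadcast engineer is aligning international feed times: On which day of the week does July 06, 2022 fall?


Date: 2022-07-06
January 1, 2022 is a Saturday
Day of year: 187
Offset from Jan 1: 186 days
186 mod 7 = 4
Result: Wednesday

Wednesday


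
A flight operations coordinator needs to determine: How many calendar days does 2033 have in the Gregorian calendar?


Year: 2033
Check leap year rules:
Divisible by 4? No
2033 is not a leap year
Days: 365

365


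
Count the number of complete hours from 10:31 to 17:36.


Start: 10:31
End: 17:36
Hour difference: 17 - 10 = 7 hours
Minute difference: 36 - 31 = 5 minutes
Total minutes: 425
Complete hours: 425 / 60 = 7 (remainder 5)

7


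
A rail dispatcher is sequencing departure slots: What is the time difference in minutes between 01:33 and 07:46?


Start time: 01:33 = 93 minutes from midnight
End time: 07:46 = 466 minutes from midnight
Difference: 466 - 93 = 373 minutes
That is 6 hours and 13 minutes

373


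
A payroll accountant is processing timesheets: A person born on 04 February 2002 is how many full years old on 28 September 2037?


Birth: 2002-02-04
Reference: 2037-09-28
Year difference: 2037 - 2002 = 35
Has birthday (02-04) occurred by 09-28? Yes
Age in full years: 35

35


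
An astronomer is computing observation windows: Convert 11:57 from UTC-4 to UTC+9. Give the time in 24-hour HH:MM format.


Local time: 11:57 at UTC-4 (offset -4h)
Target zone: UTC+9 (offset 9h)
Difference: 9 - (-4) = 13 hours
Calculation: 11 + (13) = 24
Wraparound: (24) mod 24 = 0
Result: 00:57

00:57


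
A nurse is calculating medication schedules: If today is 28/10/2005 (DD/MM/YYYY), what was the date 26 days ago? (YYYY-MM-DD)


Start: 2005-10-28
Subtracting 26 days
Days already passed in October: 28
Result: 2005-10-02

2005-10-02


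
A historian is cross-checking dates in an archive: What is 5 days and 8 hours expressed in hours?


Days: 5
Extra hours: 8
Hours per day: 24
Days to hours: 5 x 24 = 120
Total: 120 + 8 = 128

128


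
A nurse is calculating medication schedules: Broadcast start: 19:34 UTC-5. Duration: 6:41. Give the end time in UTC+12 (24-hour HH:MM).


Start: 19:34 in UTC-5
Step 1 - add duration:
  minutes: 34 + 41 = 75 (carry 1h)
  hours: 19 + 6 + 1 = 26
  end in UTC-5: 02:15
Step 2 - convert UTC-5 -> UTC+12:
  offset difference: 12 - (-5) = 17 hours
  2 + (17) = 19 -> mod 24 = 19
Result: 19:15 in UTC+12

19:15


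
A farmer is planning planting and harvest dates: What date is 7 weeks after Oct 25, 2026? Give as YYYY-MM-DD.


Start: 2026-10-25
Weeks to add: 7
Convert to days: 7 x 7 = 49 days
Add 49 days to 2026-10-25
Result: 2026-12-13

2026-12-13


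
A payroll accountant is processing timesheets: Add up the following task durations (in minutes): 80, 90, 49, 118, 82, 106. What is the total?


Durations: 80, 90, 49, 118, 82, 106
Running sum: 80
+ 90 = 170
+ 49 = 219
+ 118 = 337
+ 82 = 419
+ 106 = 525
Total duration: 525 minutes
That is 8 hours and 45 minutes

525


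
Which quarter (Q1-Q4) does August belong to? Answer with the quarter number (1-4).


Month: August (month 8)
Q1: January-March (months 1-3)
Q2: April-June (months 4-6)
Q3: July-September (months 7-9)
Q4: October-December (months 10-12)
Month 8 falls in Q3

3


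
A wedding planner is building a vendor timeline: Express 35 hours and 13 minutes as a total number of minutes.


Hours: 35
Extra minutes: 13
Minutes per hour: 60
Hours to minutes: 35 x 60 = 2100
Total: 2100 + 13 = 2113

2113


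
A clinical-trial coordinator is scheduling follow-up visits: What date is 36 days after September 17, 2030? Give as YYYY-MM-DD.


Start: 2030-09-17
Adding 36 days
Days remaining in September: 13
After September: 23 days still to add
October 2030 has 31 days, need 23
Result: 2030-10-23

2030-10-23


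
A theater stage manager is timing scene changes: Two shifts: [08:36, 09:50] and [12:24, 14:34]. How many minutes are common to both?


Interval A: [516, 590] minutes from midnight
Interval B: [744, 874] minutes from midnight
Overlap start = max(516, 744) = 744
Overlap end = min(590, 874) = 590
End <= start, so the intervals do not overlap: 0 minutes

0


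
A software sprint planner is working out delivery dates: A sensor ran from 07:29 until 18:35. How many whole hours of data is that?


Start: 07:29
End: 18:35
Hour difference: 18 - 7 = 11 hours
Minute difference: 35 - 29 = 6 minutes
Total minutes: 666
Complete hours: 666 / 60 = 11 (remainder 6)

11


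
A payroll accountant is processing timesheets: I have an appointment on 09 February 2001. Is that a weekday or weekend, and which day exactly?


Date: 2001-02-09
January 1, 2001 is a Monday
Day of year: 40
Offset from Jan 1: 39 days
39 mod 7 = 4
Result: Friday

Friday


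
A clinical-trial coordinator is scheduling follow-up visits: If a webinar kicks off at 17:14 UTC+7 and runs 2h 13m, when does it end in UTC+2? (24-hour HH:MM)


Start: 17:14 in UTC+7
Step 1 - add duration:
  minutes: 14 + 13 = 27
  hours: 17 + 2 + 0 = 19
  end in UTC+7: 19:27
Step 2 - convert UTC+7 -> UTC+2:
  offset difference: 2 - (7) = -5 hours
  19 + (-5) = 14 -> mod 24 = 14
Result: 14:27 in UTC+2

14:27


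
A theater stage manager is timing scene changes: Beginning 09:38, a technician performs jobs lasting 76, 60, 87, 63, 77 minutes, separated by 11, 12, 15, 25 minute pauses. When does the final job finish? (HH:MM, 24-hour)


Start: 09:38 = 578 min from midnight
  after task 1 (76 min): 10:54
  after break (11 min): 11:05
  after task 2 (60 min): 12:05
  after break (12 min): 12:17
  after task 3 (87 min): 13:44
  after break (15 min): 13:59
  after task 4 (63 min): 15:02
  after break (25 min): 15:27
  after task 5 (77 min): 16:44
Total elapsed: 426 minutes
End time: 16:44

16:44


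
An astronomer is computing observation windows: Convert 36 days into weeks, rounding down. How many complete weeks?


Total days: 36
Days per week: 7
Division: 36 / 7 = 5 remainder 1
Complete weeks: 5
Remaining days: 1

5


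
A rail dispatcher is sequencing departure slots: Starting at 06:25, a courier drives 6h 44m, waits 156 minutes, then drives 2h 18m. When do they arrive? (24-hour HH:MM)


Depart: 06:25
Leg 1: +404 min -> 13:09
Layover: +156 min -> 15:45
Leg 2: +138 min -> 18:03
Total travel: 698 minutes = 11h 38m
Arrival: 18:03

18:03


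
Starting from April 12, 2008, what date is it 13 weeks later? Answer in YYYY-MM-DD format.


Start: 2008-04-12
Weeks to add: 13
Convert to days: 13 x 7 = 91 days
Add 91 days to 2008-04-12
Result: 2008-07-12

2008-07-12


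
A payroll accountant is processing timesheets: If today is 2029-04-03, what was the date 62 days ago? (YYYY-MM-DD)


Start: 2029-04-03
Subtracting 62 days
Days already passed in April: 3
After going back through April: 59 more days to subtract
March 2029: 31 days, 28 remaining
February 2029 has 28 days, need 28
Result: 2029-01-31

2029-01-31


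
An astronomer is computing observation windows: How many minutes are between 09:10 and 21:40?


Start time: 09:10 = 550 minutes from midnight
End time: 21:40 = 1300 minutes from midnight
Difference: 1300 - 550 = 750 minutes
That is 12 hours and 30 minutes

750


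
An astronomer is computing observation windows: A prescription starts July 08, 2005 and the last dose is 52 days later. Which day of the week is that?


Start: 2005-07-08 (Friday)
Step 1 - find target date: add 52 days
  2005-07-08 + 52 days = 2005-08-29
Step 2 - day of week:
  52 mod 7 = 3
  Friday + 3 days -> Monday
Result: Monday (2005-08-29)

Monday


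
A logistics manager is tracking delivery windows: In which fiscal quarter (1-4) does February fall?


Month: February (month 2)
Q1: January-March (months 1-3)
Q2: April-June (months 4-6)
Q3: July-September (months 7-9)
Q4: October-December (months 10-12)
Month 2 falls in Q1

1


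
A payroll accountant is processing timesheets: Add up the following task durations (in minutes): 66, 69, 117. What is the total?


Durations: 66, 69, 117
Running sum: 66
+ 69 = 135
+ 117 = 252
Total duration: 252 minutes
That is 4 hours and 12 minutes

252


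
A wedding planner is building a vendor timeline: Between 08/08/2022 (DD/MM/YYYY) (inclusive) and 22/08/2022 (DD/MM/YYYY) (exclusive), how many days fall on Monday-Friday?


Start: 2022-08-08 (Monday)
End (exclusive): 2022-08-22 (Monday)
Total calendar days: 14
Full weeks: 14 // 7 = 2 -> 10 weekdays
Remaining 0 days starting on Monday:
Total business days: 10 + 0 = 10

10


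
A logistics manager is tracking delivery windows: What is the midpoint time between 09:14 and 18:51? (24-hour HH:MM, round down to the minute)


Start time: 09:14 = 554 minutes from midnight
End time: 18:51 = 1131 minutes from midnight
Sum: 554 + 1131 = 1685
Midpoint: 1685 / 2 = 842 minutes
Convert: 842 / 60 = 14 hours, 2 minutes
Result: 14:02

14:02


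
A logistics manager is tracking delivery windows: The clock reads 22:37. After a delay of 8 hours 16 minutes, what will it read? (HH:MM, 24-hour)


Start time: 22:37
Adding: 8 hours 16 minutes
Minutes: 37 + 16 = 53
Hours: 22 + 8 + 0 = 30
Hour wraparound: 30 mod 24 = 6
Result: 06:53

06:53


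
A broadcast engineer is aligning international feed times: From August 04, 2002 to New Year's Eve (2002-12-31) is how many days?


Start: August 04, 2002
End: December 31, 2002
Days left in August: 27
September: 30
October: 31
November: 30
December: 31
Sum of remaining months: 122
Total: 27 + 122 = 149

149


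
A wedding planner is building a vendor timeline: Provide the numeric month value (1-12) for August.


Calendar month order:
7. July
8. August <--
9. September
August is month number 8

8


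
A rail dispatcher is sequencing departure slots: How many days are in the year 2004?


Year: 2004
Check leap year rules:
Divisible by 4? Yes
Divisible by 100? No
2004 is a leap year
Days: 366

366


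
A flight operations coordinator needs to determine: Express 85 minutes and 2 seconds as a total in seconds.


Minutes: 85
Seconds: 2
Convert minutes to seconds: 85 x 60 = 5100
Add remaining seconds: 5100 + 2 = 5102

5102


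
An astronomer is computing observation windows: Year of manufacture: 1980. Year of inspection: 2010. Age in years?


Birth year: 1980
Current year: 2010
Age = current year - birth year
Age = 2010 - 1980 = 30

30


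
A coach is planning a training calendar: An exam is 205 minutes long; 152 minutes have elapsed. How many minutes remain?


Total budget: 205 minutes
Time used: 152 minutes
Remaining: 205 - 152 = 53 minutes
Percent used: 74.1%
Percent remaining: 25.9%

53


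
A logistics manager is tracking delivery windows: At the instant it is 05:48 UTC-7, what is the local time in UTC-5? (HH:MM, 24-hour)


Local time: 05:48 at UTC-7 (offset -7h)
Target zone: UTC-5 (offset -5h)
Difference: -5 - (-7) = 2 hours
Calculation: 5 + (2) = 7
Result: 07:48

07:48


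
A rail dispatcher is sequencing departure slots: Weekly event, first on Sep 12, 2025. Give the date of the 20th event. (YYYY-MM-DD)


First occurrence: 2025-09-12 (occurrence 1)
Each occurrence is 7 days after the previous.
Occurrence 20 is 19 weeks after the first.
19 weeks = 133 days
2025-09-12 + 133 days = 2026-01-23

2026-01-23
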